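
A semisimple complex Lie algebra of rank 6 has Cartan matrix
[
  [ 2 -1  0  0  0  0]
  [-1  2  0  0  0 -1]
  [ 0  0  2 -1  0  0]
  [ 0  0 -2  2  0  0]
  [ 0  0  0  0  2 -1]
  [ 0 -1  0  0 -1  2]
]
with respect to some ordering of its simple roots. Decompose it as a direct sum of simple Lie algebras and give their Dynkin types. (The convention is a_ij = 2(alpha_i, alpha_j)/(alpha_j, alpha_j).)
The diagram associated to this matrix has two connected components: the simple roots {alpha_1, alpha_2, alpha_5, alpha_6} form a chain of 4 nodes with single edges (A_4), and {alpha_3, alpha_4} form a chain of 2 nodes with a double edge at one end; the terminal node there is the unique short simple root (B_2). A semisimple Lie algebra decomposes uniquely as the direct sum of simple ideals, one per connected component of its Dynkin diagram, so g ≅ A_4 ⊕ B_2 (dimension 24 + 10 = 34).

A_4 + B_2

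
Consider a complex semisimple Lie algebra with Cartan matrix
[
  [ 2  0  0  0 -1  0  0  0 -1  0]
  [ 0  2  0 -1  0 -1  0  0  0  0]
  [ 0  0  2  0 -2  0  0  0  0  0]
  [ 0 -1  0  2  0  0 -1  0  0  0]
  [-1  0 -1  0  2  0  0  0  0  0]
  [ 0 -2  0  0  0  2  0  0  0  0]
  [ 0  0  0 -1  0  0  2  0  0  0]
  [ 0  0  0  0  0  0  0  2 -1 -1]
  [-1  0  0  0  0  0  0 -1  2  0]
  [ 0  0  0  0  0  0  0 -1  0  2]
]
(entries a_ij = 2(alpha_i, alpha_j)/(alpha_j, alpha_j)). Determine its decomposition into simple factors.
The diagram associated to this matrix has two connected components: the simple roots {alpha_2, alpha_4, alpha_6, alpha_7} form a chain of 4 nodes with a double edge at one end; the terminal node there is the unique long simple root (C_4), and {alpha_1, alpha_3, alpha_5, alpha_8, alpha_9, alpha_10} form a chain of 6 nodes with a double edge at one end; the terminal node there is the unique long simple root (C_6). A semisimple Lie algebra decomposes uniquely as the direct sum of simple ideals, one per connected component of its Dynkin diagram, so g ≅ C_4 ⊕ C_6 (dimension 36 + 78 = 114).

C_4 ⊕ C_6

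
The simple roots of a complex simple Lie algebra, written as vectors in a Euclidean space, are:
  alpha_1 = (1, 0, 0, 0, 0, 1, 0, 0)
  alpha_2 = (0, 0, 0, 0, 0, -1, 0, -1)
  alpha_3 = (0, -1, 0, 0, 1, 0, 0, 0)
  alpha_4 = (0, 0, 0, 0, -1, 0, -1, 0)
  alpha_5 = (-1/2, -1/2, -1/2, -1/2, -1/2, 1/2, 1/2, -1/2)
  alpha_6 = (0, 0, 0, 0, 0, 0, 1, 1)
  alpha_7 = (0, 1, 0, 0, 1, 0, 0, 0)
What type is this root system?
E_7

Compute the Cartan integers a_ij = 2(alpha_i, alpha_j)/(alpha_j, alpha_j); the resulting 7x7 Cartan matrix is
[[2, -1, 0, 0, 0, 0, 0], [-1, 2, 0, 0, 0, -1, 0], [0, 0, 2, -1, 0, 0, 0], [0, 0, -1, 2, 0, -1, -1], [0, 0, 0, 0, 2, 0, -1], [0, -1, 0, -1, 0, 2, 0], [0, 0, 0, -1, -1, 0, 2]].
All simple roots have the same length, so the diagram is simply laced. The associated Dynkin diagram is a chain of 6 nodes with one extra node attached to the third node from one end (E_7), so the type is E_7.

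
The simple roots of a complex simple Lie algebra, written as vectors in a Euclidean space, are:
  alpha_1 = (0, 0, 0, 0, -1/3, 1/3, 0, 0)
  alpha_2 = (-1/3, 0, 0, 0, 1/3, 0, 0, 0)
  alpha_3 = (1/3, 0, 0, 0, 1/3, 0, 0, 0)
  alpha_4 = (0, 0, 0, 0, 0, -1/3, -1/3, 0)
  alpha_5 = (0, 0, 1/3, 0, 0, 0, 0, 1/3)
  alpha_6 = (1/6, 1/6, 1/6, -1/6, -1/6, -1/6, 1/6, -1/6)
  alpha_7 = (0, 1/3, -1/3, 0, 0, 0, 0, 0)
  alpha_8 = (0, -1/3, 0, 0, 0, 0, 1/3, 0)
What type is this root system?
E8

Compute the Cartan integers a_ij = 2(alpha_i, alpha_j)/(alpha_j, alpha_j); the resulting 8x8 Cartan matrix is
[[2, -1, -1, -1, 0, 0, 0, 0], [-1, 2, 0, 0, 0, -1, 0, 0], [-1, 0, 2, 0, 0, 0, 0, 0], [-1, 0, 0, 2, 0, 0, 0, -1], [0, 0, 0, 0, 2, 0, -1, 0], [0, -1, 0, 0, 0, 2, 0, 0], [0, 0, 0, 0, -1, 0, 2, -1], [0, 0, 0, -1, 0, 0, -1, 2]].
All simple roots have the same length, so the diagram is simply laced. The associated Dynkin diagram is a chain of 7 nodes with one extra node attached to the third node from one end (E_8), so the type is E_8.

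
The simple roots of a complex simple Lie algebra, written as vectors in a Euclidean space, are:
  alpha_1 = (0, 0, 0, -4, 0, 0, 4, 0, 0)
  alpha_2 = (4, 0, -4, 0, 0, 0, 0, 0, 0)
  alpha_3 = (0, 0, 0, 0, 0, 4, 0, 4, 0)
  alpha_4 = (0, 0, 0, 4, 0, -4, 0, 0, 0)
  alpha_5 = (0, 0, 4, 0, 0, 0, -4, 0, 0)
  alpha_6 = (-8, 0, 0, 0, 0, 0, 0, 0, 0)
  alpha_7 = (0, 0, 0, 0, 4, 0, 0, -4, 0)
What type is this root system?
type C_7

Compute the Cartan integers a_ij = 2(alpha_i, alpha_j)/(alpha_j, alpha_j); the resulting 7x7 Cartan matrix is
[[2, 0, 0, -1, -1, 0, 0], [0, 2, 0, 0, -1, -1, 0], [0, 0, 2, -1, 0, 0, -1], [-1, 0, -1, 2, 0, 0, 0], [-1, -1, 0, 0, 2, 0, 0], [0, -2, 0, 0, 0, 2, 0], [0, 0, -1, 0, 0, 0, 2]].
The roots have two lengths (squared-length ratio 2:1); the short ones are alpha_{1,2,3,4,5,7}. The associated Dynkin diagram is a chain of 7 nodes with a double edge at one end; the terminal node there is the unique long simple root (C_7), so the type is C_7 (the algebra sp(14)).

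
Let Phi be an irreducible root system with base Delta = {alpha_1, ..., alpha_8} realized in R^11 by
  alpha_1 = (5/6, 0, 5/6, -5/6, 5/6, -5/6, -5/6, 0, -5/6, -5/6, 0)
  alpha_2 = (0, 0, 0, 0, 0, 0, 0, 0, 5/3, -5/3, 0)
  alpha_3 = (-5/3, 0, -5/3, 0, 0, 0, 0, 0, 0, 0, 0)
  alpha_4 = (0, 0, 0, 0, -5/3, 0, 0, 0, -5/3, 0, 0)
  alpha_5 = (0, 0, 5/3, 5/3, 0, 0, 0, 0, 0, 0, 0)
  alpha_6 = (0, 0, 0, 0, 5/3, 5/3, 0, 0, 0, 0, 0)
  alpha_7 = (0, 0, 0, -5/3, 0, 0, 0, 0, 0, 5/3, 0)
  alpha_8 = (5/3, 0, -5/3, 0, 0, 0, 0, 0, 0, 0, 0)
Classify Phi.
E8

Compute the Cartan integers a_ij = 2(alpha_i, alpha_j)/(alpha_j, alpha_j); the resulting 8x8 Cartan matrix is
[[2, 0, -1, 0, 0, 0, 0, 0], [0, 2, 0, -1, 0, 0, -1, 0], [-1, 0, 2, 0, -1, 0, 0, 0], [0, -1, 0, 2, 0, -1, 0, 0], [0, 0, -1, 0, 2, 0, -1, -1], [0, 0, 0, -1, 0, 2, 0, 0], [0, -1, 0, 0, -1, 0, 2, 0], [0, 0, 0, 0, -1, 0, 0, 2]].
All simple roots have the same length, so the diagram is simply laced. The associated Dynkin diagram is a chain of 7 nodes with one extra node attached to the third node from one end (E_8), so the type is E_8.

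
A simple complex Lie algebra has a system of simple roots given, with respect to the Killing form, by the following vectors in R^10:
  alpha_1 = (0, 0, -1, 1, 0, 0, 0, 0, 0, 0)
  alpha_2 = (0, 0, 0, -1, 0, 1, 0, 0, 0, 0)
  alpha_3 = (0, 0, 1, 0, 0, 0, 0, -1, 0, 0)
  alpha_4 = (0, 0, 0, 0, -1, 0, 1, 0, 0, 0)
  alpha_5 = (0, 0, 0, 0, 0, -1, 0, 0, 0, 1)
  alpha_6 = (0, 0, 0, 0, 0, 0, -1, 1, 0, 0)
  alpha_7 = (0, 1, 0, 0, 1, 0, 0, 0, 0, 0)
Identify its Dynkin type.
A_7 (sl(8))

Compute the Cartan integers a_ij = 2(alpha_i, alpha_j)/(alpha_j, alpha_j); the resulting 7x7 Cartan matrix is
[[2, -1, -1, 0, 0, 0, 0], [-1, 2, 0, 0, -1, 0, 0], [-1, 0, 2, 0, 0, -1, 0], [0, 0, 0, 2, 0, -1, -1], [0, -1, 0, 0, 2, 0, 0], [0, 0, -1, -1, 0, 2, 0], [0, 0, 0, -1, 0, 0, 2]].
All simple roots have the same length, so the diagram is simply laced. The associated Dynkin diagram is a chain of 7 nodes with single edges (A_7), so the type is A_7 (the algebra sl(8)).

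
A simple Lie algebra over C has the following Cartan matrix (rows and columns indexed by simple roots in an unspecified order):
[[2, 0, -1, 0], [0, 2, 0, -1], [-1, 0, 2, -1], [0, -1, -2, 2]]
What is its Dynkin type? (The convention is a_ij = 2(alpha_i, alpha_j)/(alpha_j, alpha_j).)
The matrix has rank 4 with 2's on the diagonal. Reading the off-diagonal entries as Dynkin edges (a single edge where a_ij = a_ji = -1; a double or triple edge where a_ij * a_ji = 2 or 3), the diagram is a chain of 4 nodes with a double edge between the middle two (F_4). One simple-root ordering that puts it in standard form is (alpha_2, alpha_4, alpha_3, alpha_1). So the algebra is type F_4.

F_4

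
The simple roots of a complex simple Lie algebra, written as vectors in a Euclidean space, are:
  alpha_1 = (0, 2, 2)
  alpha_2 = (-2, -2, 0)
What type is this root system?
A_2

Compute the Cartan integers a_ij = 2(alpha_i, alpha_j)/(alpha_j, alpha_j); the resulting 2x2 Cartan matrix is
[[2, -1], [-1, 2]].
All simple roots have the same length, so the diagram is simply laced. The associated Dynkin diagram is a chain of 2 nodes with single edges (A_2), so the type is A_2 (the algebra sl(3)).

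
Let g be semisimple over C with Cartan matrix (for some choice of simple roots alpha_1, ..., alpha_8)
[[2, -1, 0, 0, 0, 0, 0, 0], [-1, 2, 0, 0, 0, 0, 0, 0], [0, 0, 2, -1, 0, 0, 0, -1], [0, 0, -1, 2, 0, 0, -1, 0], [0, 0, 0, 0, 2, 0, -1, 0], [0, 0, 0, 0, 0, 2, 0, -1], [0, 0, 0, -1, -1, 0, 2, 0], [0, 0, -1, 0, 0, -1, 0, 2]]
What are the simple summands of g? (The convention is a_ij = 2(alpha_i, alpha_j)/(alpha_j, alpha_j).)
A2 ⊕ A6

The diagram associated to this matrix has two connected components: the simple roots {alpha_1, alpha_2} form a chain of 2 nodes with single edges (A_2), and {alpha_3, alpha_4, alpha_5, alpha_6, alpha_7, alpha_8} form a chain of 6 nodes with single edges (A_6). A semisimple Lie algebra decomposes uniquely as the direct sum of simple ideals, one per connected component of its Dynkin diagram, so g ≅ A_2 ⊕ A_6 (dimension 8 + 48 = 56).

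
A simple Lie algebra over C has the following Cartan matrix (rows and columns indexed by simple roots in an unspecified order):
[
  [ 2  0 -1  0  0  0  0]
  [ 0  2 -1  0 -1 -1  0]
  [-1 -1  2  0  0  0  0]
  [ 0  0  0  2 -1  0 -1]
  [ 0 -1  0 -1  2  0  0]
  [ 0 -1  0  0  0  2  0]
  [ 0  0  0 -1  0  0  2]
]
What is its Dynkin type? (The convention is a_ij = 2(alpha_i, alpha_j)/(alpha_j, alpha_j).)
E7

The matrix has rank 7 with 2's on the diagonal. Reading the off-diagonal entries as Dynkin edges (a single edge where a_ij = a_ji = -1; a double or triple edge where a_ij * a_ji = 2 or 3), the diagram is a chain of 6 nodes with one extra node attached to the third node from one end (E_7). One simple-root ordering that puts it in standard form is (alpha_1, alpha_6, alpha_3, alpha_2, alpha_5, alpha_4, alpha_7). So the algebra is type E_7.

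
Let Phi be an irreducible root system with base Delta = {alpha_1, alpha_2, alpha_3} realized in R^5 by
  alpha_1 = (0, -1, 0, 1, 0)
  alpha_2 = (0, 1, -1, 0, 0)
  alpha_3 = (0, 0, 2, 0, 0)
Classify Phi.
C3

Compute the Cartan integers a_ij = 2(alpha_i, alpha_j)/(alpha_j, alpha_j); the resulting 3x3 Cartan matrix is
[[2, -1, 0], [-1, 2, -1], [0, -2, 2]].
The roots have two lengths (squared-length ratio 2:1); the short ones are alpha_{1,2}. The associated Dynkin diagram is a chain of 3 nodes with a double edge at one end; the terminal node there is the unique long simple root (C_3), so the type is C_3 (the algebra sp(6)).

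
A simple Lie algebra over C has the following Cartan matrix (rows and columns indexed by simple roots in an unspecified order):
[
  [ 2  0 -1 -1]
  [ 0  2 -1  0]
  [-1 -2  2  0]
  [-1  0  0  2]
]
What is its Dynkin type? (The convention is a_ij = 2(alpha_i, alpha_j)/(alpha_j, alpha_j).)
B_4 (so(9))

The matrix has rank 4 with 2's on the diagonal. Reading the off-diagonal entries as Dynkin edges (a single edge where a_ij = a_ji = -1; a double or triple edge where a_ij * a_ji = 2 or 3), the diagram is a chain of 4 nodes with a double edge at one end; the terminal node there is the unique short simple root (B_4). One simple-root ordering that puts it in standard form is (alpha_4, alpha_1, alpha_3, alpha_2). So the algebra is type B_4, i.e. so(9).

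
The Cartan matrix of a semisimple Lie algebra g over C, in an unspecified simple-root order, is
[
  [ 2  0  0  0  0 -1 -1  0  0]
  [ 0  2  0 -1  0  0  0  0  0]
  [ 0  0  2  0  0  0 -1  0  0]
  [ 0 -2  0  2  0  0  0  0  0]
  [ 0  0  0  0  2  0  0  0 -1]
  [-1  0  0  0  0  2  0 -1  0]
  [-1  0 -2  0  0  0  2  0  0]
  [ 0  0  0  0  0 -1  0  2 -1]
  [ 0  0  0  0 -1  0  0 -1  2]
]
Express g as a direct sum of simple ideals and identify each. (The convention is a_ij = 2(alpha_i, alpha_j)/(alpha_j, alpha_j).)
B_2 ⊕ B_7

The diagram associated to this matrix has two connected components: the simple roots {alpha_2, alpha_4} form a chain of 2 nodes with a double edge at one end; the terminal node there is the unique short simple root (B_2), and {alpha_1, alpha_3, alpha_5, alpha_6, alpha_7, alpha_8, alpha_9} form a chain of 7 nodes with a double edge at one end; the terminal node there is the unique short simple root (B_7). A semisimple Lie algebra decomposes uniquely as the direct sum of simple ideals, one per connected component of its Dynkin diagram, so g ≅ B_2 ⊕ B_7 (dimension 10 + 105 = 115).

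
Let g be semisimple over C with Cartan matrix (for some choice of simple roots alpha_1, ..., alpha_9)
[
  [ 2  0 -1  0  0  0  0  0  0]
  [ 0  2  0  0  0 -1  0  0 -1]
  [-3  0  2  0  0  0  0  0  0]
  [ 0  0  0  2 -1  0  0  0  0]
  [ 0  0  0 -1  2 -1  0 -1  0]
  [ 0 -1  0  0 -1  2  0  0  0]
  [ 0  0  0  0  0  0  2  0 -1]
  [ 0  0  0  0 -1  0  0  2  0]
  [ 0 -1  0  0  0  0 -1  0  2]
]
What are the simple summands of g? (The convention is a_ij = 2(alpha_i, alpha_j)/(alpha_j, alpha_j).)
The diagram associated to this matrix has two connected components: the simple roots {alpha_2, alpha_4, alpha_5, alpha_6, alpha_7, alpha_8, alpha_9} form a chain of 5 nodes with a fork of two nodes at one end (D_7), and {alpha_1, alpha_3} form two nodes joined by a triple edge (G_2). A semisimple Lie algebra decomposes uniquely as the direct sum of simple ideals, one per connected component of its Dynkin diagram, so g ≅ D_7 ⊕ G_2 (dimension 91 + 14 = 105).

D_7 (so(14)) ⊕ G_2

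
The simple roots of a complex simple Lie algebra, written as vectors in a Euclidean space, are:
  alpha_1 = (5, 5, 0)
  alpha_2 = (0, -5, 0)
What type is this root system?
Compute the Cartan integers a_ij = 2(alpha_i, alpha_j)/(alpha_j, alpha_j); the resulting 2x2 Cartan matrix is
[[2, -2], [-1, 2]].
The roots have two lengths (squared-length ratio 2:1); the short ones are alpha_{2}. The associated Dynkin diagram is a chain of 2 nodes with a double edge at one end; the terminal node there is the unique short simple root (B_2), so the type is B_2 (the algebra so(5)).

B_2 (so(5))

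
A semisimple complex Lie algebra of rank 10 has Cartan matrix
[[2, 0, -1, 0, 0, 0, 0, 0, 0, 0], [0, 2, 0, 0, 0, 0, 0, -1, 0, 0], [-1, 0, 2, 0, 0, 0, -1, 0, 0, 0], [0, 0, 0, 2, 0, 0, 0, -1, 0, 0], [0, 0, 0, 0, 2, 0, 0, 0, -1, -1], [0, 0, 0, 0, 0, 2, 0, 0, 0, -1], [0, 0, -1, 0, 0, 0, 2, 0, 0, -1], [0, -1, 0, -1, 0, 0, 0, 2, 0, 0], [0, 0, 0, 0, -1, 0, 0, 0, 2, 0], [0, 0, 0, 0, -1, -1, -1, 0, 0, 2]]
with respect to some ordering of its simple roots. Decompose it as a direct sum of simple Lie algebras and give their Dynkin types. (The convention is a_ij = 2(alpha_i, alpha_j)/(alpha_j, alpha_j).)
The diagram associated to this matrix has two connected components: the simple roots {alpha_2, alpha_4, alpha_8} form a chain of 3 nodes with single edges (A_3), and {alpha_1, alpha_3, alpha_5, alpha_6, alpha_7, alpha_9, alpha_10} form a chain of 6 nodes with one extra node attached to the third node from one end (E_7). A semisimple Lie algebra decomposes uniquely as the direct sum of simple ideals, one per connected component of its Dynkin diagram, so g ≅ A_3 ⊕ E_7 (dimension 15 + 133 = 148).

A3 ⊕ E7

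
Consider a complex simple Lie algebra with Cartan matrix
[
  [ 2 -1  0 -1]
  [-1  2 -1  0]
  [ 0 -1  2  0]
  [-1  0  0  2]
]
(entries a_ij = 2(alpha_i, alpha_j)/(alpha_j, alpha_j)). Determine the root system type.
type A_4

The matrix has rank 4 with 2's on the diagonal. Reading the off-diagonal entries as Dynkin edges (a single edge where a_ij = a_ji = -1; a double or triple edge where a_ij * a_ji = 2 or 3), the diagram is a chain of 4 nodes with single edges (A_4). One simple-root ordering that puts it in standard form is (alpha_4, alpha_1, alpha_2, alpha_3). So the algebra is type A_4, i.e. sl(5).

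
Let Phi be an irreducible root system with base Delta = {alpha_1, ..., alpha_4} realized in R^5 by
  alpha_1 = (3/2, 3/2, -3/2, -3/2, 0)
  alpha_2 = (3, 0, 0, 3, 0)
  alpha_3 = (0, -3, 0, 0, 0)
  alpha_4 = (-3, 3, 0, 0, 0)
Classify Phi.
Compute the Cartan integers a_ij = 2(alpha_i, alpha_j)/(alpha_j, alpha_j); the resulting 4x4 Cartan matrix is
[[2, 0, -1, 0], [0, 2, 0, -1], [-1, 0, 2, -1], [0, -1, -2, 2]].
The roots have two lengths (squared-length ratio 2:1); the short ones are alpha_{1,3}. The associated Dynkin diagram is a chain of 4 nodes with a double edge between the middle two (F_4), so the type is F_4.

F4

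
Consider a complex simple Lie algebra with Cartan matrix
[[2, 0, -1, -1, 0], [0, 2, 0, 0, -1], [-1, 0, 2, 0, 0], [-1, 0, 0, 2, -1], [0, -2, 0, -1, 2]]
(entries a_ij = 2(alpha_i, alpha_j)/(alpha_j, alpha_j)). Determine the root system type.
type B_5

The matrix has rank 5 with 2's on the diagonal. Reading the off-diagonal entries as Dynkin edges (a single edge where a_ij = a_ji = -1; a double or triple edge where a_ij * a_ji = 2 or 3), the diagram is a chain of 5 nodes with a double edge at one end; the terminal node there is the unique short simple root (B_5). One simple-root ordering that puts it in standard form is (alpha_3, alpha_1, alpha_4, alpha_5, alpha_2). So the algebra is type B_5, i.e. so(11).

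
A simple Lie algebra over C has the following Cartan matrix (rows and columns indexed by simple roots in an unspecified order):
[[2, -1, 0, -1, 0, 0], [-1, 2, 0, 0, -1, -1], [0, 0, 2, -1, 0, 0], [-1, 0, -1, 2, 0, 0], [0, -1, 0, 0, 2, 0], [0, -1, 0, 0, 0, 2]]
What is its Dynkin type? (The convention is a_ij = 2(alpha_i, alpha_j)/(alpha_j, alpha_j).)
The matrix has rank 6 with 2's on the diagonal. Reading the off-diagonal entries as Dynkin edges (a single edge where a_ij = a_ji = -1; a double or triple edge where a_ij * a_ji = 2 or 3), the diagram is a chain of 4 nodes with a fork of two nodes at one end (D_6). One simple-root ordering that puts it in standard form is (alpha_3, alpha_4, alpha_1, alpha_2, alpha_5, alpha_6). So the algebra is type D_6, i.e. so(12).

D_6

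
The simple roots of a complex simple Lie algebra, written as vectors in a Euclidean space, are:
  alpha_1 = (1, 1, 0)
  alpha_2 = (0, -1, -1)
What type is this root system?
type A_2

Compute the Cartan integers a_ij = 2(alpha_i, alpha_j)/(alpha_j, alpha_j); the resulting 2x2 Cartan matrix is
[[2, -1], [-1, 2]].
All simple roots have the same length, so the diagram is simply laced. The associated Dynkin diagram is a chain of 2 nodes with single edges (A_2), so the type is A_2 (the algebra sl(3)).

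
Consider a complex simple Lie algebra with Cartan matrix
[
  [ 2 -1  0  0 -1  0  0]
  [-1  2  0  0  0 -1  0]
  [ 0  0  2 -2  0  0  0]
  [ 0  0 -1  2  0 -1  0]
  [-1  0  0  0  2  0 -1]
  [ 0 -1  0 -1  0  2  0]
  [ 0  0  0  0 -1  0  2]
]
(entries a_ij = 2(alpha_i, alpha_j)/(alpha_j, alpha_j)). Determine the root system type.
type C_7

The matrix has rank 7 with 2's on the diagonal. Reading the off-diagonal entries as Dynkin edges (a single edge where a_ij = a_ji = -1; a double or triple edge where a_ij * a_ji = 2 or 3), the diagram is a chain of 7 nodes with a double edge at one end; the terminal node there is the unique long simple root (C_7). One simple-root ordering that puts it in standard form is (alpha_7, alpha_5, alpha_1, alpha_2, alpha_6, alpha_4, alpha_3). So the algebra is type C_7, i.e. sp(14).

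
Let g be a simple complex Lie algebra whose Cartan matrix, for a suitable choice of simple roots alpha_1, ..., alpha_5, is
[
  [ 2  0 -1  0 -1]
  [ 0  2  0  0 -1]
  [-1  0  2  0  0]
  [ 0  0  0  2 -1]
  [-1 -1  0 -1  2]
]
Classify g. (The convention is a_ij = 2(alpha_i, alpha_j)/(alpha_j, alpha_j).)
D5

The matrix has rank 5 with 2's on the diagonal. Reading the off-diagonal entries as Dynkin edges (a single edge where a_ij = a_ji = -1; a double or triple edge where a_ij * a_ji = 2 or 3), the diagram is a chain of 3 nodes with a fork of two nodes at one end (D_5). One simple-root ordering that puts it in standard form is (alpha_3, alpha_1, alpha_5, alpha_4, alpha_2). So the algebra is type D_5, i.e. so(10).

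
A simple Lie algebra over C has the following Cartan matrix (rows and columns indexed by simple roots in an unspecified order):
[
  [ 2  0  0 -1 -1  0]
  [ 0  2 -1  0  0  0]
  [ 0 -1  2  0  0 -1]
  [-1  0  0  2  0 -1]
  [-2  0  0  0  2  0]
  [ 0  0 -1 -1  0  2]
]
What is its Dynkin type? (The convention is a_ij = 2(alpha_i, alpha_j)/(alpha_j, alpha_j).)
C6

The matrix has rank 6 with 2's on the diagonal. Reading the off-diagonal entries as Dynkin edges (a single edge where a_ij = a_ji = -1; a double or triple edge where a_ij * a_ji = 2 or 3), the diagram is a chain of 6 nodes with a double edge at one end; the terminal node there is the unique long simple root (C_6). One simple-root ordering that puts it in standard form is (alpha_2, alpha_3, alpha_6, alpha_4, alpha_1, alpha_5). So the algebra is type C_6, i.e. sp(12).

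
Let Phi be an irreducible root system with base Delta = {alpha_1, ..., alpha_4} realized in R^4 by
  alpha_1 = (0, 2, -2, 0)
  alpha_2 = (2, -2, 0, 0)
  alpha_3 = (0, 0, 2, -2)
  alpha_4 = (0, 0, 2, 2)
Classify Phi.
type D_4

Compute the Cartan integers a_ij = 2(alpha_i, alpha_j)/(alpha_j, alpha_j); the resulting 4x4 Cartan matrix is
[[2, -1, -1, -1], [-1, 2, 0, 0], [-1, 0, 2, 0], [-1, 0, 0, 2]].
All simple roots have the same length, so the diagram is simply laced. The associated Dynkin diagram is a chain of 2 nodes with a fork of two nodes at one end (D_4), so the type is D_4 (the algebra so(8)).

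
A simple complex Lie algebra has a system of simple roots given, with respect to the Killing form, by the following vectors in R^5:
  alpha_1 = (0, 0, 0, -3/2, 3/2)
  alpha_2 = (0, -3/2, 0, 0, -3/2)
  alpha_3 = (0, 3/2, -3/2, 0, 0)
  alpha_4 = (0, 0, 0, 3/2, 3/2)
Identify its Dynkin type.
D_4 (so(8))

Compute the Cartan integers a_ij = 2(alpha_i, alpha_j)/(alpha_j, alpha_j); the resulting 4x4 Cartan matrix is
[[2, -1, 0, 0], [-1, 2, -1, -1], [0, -1, 2, 0], [0, -1, 0, 2]].
All simple roots have the same length, so the diagram is simply laced. The associated Dynkin diagram is a chain of 2 nodes with a fork of two nodes at one end (D_4), so the type is D_4 (the algebra so(8)).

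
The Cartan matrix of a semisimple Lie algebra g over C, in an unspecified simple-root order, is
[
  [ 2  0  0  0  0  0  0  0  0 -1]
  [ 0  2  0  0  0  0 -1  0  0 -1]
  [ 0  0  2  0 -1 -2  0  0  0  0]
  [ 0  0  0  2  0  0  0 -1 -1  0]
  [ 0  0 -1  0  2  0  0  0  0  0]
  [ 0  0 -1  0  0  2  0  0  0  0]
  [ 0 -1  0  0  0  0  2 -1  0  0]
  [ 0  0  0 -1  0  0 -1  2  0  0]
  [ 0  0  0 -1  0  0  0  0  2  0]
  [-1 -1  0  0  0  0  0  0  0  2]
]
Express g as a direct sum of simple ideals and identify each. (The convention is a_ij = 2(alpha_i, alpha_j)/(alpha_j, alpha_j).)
A7 + B3

The diagram associated to this matrix has two connected components: the simple roots {alpha_1, alpha_2, alpha_4, alpha_7, alpha_8, alpha_9, alpha_10} form a chain of 7 nodes with single edges (A_7), and {alpha_3, alpha_5, alpha_6} form a chain of 3 nodes with a double edge at one end; the terminal node there is the unique short simple root (B_3). A semisimple Lie algebra decomposes uniquely as the direct sum of simple ideals, one per connected component of its Dynkin diagram, so g ≅ A_7 ⊕ B_3 (dimension 63 + 21 = 84).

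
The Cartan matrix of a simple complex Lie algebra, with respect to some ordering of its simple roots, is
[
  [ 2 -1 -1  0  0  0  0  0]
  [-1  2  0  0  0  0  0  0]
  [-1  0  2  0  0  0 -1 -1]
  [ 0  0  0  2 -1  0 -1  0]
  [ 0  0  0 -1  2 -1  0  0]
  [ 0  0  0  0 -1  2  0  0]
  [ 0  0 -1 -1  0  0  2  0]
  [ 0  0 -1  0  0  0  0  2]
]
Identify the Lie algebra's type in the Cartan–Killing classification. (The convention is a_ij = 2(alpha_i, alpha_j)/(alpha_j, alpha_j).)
E8

The matrix has rank 8 with 2's on the diagonal. Reading the off-diagonal entries as Dynkin edges (a single edge where a_ij = a_ji = -1; a double or triple edge where a_ij * a_ji = 2 or 3), the diagram is a chain of 7 nodes with one extra node attached to the third node from one end (E_8). One simple-root ordering that puts it in standard form is (alpha_2, alpha_8, alpha_1, alpha_3, alpha_7, alpha_4, alpha_5, alpha_6). So the algebra is type E_8.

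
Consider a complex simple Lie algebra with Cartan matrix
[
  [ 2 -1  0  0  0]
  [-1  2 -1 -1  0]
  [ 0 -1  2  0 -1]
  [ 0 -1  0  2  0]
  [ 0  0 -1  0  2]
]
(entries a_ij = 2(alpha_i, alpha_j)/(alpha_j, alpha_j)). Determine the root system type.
D_5

The matrix has rank 5 with 2's on the diagonal. Reading the off-diagonal entries as Dynkin edges (a single edge where a_ij = a_ji = -1; a double or triple edge where a_ij * a_ji = 2 or 3), the diagram is a chain of 3 nodes with a fork of two nodes at one end (D_5). One simple-root ordering that puts it in standard form is (alpha_5, alpha_3, alpha_2, alpha_4, alpha_1). So the algebra is type D_5, i.e. so(10).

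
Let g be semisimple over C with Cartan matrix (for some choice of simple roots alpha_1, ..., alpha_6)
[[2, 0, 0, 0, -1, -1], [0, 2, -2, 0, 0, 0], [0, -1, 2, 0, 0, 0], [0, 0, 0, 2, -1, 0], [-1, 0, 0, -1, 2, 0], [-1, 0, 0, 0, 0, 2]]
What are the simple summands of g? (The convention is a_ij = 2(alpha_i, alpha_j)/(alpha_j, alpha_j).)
A4 ⊕ B2

The diagram associated to this matrix has two connected components: the simple roots {alpha_1, alpha_4, alpha_5, alpha_6} form a chain of 4 nodes with single edges (A_4), and {alpha_2, alpha_3} form a chain of 2 nodes with a double edge at one end; the terminal node there is the unique short simple root (B_2). A semisimple Lie algebra decomposes uniquely as the direct sum of simple ideals, one per connected component of its Dynkin diagram, so g ≅ A_4 ⊕ B_2 (dimension 24 + 10 = 34).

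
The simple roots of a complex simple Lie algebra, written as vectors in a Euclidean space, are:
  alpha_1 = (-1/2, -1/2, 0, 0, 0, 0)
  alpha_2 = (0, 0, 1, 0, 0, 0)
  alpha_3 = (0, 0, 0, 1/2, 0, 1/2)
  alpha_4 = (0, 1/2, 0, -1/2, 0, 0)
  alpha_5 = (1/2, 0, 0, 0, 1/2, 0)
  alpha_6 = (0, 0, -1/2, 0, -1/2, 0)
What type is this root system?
C_6

Compute the Cartan integers a_ij = 2(alpha_i, alpha_j)/(alpha_j, alpha_j); the resulting 6x6 Cartan matrix is
[[2, 0, 0, -1, -1, 0], [0, 2, 0, 0, 0, -2], [0, 0, 2, -1, 0, 0], [-1, 0, -1, 2, 0, 0], [-1, 0, 0, 0, 2, -1], [0, -1, 0, 0, -1, 2]].
The roots have two lengths (squared-length ratio 2:1); the short ones are alpha_{1,3,4,5,6}. The associated Dynkin diagram is a chain of 6 nodes with a double edge at one end; the terminal node there is the unique long simple root (C_6), so the type is C_6 (the algebra sp(12)).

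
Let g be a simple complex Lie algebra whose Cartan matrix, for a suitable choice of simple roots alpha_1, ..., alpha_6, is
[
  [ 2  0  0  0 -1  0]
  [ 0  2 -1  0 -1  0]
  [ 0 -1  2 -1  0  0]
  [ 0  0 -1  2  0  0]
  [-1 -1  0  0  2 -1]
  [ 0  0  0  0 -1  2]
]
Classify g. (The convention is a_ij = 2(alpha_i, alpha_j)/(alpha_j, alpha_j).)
The matrix has rank 6 with 2's on the diagonal. Reading the off-diagonal entries as Dynkin edges (a single edge where a_ij = a_ji = -1; a double or triple edge where a_ij * a_ji = 2 or 3), the diagram is a chain of 4 nodes with a fork of two nodes at one end (D_6). One simple-root ordering that puts it in standard form is (alpha_4, alpha_3, alpha_2, alpha_5, alpha_6, alpha_1). So the algebra is type D_6, i.e. so(12).

D_6 (so(12))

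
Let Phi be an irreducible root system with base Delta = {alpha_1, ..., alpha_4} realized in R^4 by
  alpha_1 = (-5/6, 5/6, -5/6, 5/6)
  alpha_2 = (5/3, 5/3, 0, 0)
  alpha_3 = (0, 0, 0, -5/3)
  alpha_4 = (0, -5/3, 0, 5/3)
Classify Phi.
Compute the Cartan integers a_ij = 2(alpha_i, alpha_j)/(alpha_j, alpha_j); the resulting 4x4 Cartan matrix is
[[2, 0, -1, 0], [0, 2, 0, -1], [-1, 0, 2, -1], [0, -1, -2, 2]].
The roots have two lengths (squared-length ratio 2:1); the short ones are alpha_{1,3}. The associated Dynkin diagram is a chain of 4 nodes with a double edge between the middle two (F_4), so the type is F_4.

F_4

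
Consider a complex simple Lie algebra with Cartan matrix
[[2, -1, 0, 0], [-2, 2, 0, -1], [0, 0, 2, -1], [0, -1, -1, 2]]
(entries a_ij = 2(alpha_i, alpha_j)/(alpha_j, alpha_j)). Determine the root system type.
The matrix has rank 4 with 2's on the diagonal. Reading the off-diagonal entries as Dynkin edges (a single edge where a_ij = a_ji = -1; a double or triple edge where a_ij * a_ji = 2 or 3), the diagram is a chain of 4 nodes with a double edge at one end; the terminal node there is the unique short simple root (B_4). One simple-root ordering that puts it in standard form is (alpha_3, alpha_4, alpha_2, alpha_1). So the algebra is type B_4, i.e. so(9).

B4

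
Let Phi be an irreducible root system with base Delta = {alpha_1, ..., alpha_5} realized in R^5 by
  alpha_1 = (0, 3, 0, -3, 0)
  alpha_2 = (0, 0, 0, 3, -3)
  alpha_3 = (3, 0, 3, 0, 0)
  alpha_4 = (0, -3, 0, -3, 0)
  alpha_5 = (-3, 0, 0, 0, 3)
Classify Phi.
type D_5

Compute the Cartan integers a_ij = 2(alpha_i, alpha_j)/(alpha_j, alpha_j); the resulting 5x5 Cartan matrix is
[[2, -1, 0, 0, 0], [-1, 2, 0, -1, -1], [0, 0, 2, 0, -1], [0, -1, 0, 2, 0], [0, -1, -1, 0, 2]].
All simple roots have the same length, so the diagram is simply laced. The associated Dynkin diagram is a chain of 3 nodes with a fork of two nodes at one end (D_5), so the type is D_5 (the algebra so(10)).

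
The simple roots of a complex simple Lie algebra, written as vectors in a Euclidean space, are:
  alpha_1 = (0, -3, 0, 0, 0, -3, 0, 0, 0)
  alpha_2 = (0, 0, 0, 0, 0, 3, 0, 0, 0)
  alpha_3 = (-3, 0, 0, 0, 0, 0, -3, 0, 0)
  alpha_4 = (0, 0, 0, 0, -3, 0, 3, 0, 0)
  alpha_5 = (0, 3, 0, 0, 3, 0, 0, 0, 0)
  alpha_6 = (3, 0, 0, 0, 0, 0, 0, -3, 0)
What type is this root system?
type B_6

Compute the Cartan integers a_ij = 2(alpha_i, alpha_j)/(alpha_j, alpha_j); the resulting 6x6 Cartan matrix is
[[2, -2, 0, 0, -1, 0], [-1, 2, 0, 0, 0, 0], [0, 0, 2, -1, 0, -1], [0, 0, -1, 2, -1, 0], [-1, 0, 0, -1, 2, 0], [0, 0, -1, 0, 0, 2]].
The roots have two lengths (squared-length ratio 2:1); the short ones are alpha_{2}. The associated Dynkin diagram is a chain of 6 nodes with a double edge at one end; the terminal node there is the unique short simple root (B_6), so the type is B_6 (the algebra so(13)).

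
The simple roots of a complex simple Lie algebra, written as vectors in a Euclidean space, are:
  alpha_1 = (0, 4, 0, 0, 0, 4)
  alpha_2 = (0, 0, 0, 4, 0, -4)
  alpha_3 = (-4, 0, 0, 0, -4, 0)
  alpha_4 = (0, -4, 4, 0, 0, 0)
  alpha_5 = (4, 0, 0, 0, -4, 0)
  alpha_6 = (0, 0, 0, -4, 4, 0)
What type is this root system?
Compute the Cartan integers a_ij = 2(alpha_i, alpha_j)/(alpha_j, alpha_j); the resulting 6x6 Cartan matrix is
[[2, -1, 0, -1, 0, 0], [-1, 2, 0, 0, 0, -1], [0, 0, 2, 0, 0, -1], [-1, 0, 0, 2, 0, 0], [0, 0, 0, 0, 2, -1], [0, -1, -1, 0, -1, 2]].
All simple roots have the same length, so the diagram is simply laced. The associated Dynkin diagram is a chain of 4 nodes with a fork of two nodes at one end (D_6), so the type is D_6 (the algebra so(12)).

type D_6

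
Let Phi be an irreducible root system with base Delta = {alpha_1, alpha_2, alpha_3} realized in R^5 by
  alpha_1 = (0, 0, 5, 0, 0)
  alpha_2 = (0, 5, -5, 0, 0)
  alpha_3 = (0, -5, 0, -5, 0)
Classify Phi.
Compute the Cartan integers a_ij = 2(alpha_i, alpha_j)/(alpha_j, alpha_j); the resulting 3x3 Cartan matrix is
[[2, -1, 0], [-2, 2, -1], [0, -1, 2]].
The roots have two lengths (squared-length ratio 2:1); the short ones are alpha_{1}. The associated Dynkin diagram is a chain of 3 nodes with a double edge at one end; the terminal node there is the unique short simple root (B_3), so the type is B_3 (the algebra so(7)).

B3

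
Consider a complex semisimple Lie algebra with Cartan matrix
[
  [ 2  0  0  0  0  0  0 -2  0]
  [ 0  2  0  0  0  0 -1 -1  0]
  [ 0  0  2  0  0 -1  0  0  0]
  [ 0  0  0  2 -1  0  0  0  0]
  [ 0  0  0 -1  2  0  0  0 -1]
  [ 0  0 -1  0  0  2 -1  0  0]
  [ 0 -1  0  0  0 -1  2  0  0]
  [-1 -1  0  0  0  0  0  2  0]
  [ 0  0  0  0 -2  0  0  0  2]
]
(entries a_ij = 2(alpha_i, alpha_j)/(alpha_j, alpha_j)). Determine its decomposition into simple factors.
The diagram associated to this matrix has two connected components: the simple roots {alpha_4, alpha_5, alpha_9} form a chain of 3 nodes with a double edge at one end; the terminal node there is the unique long simple root (C_3), and {alpha_1, alpha_2, alpha_3, alpha_6, alpha_7, alpha_8} form a chain of 6 nodes with a double edge at one end; the terminal node there is the unique long simple root (C_6). A semisimple Lie algebra decomposes uniquely as the direct sum of simple ideals, one per connected component of its Dynkin diagram, so g ≅ C_3 ⊕ C_6 (dimension 21 + 78 = 99).

C_3 (sp(6)) ⊕ C_6 (sp(12))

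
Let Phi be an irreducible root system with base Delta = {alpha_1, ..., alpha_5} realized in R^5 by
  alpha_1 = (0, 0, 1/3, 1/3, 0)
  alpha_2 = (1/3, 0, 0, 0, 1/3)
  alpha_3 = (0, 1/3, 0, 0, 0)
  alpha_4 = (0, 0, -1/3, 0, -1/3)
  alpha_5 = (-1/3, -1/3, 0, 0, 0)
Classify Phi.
Compute the Cartan integers a_ij = 2(alpha_i, alpha_j)/(alpha_j, alpha_j); the resulting 5x5 Cartan matrix is
[[2, 0, 0, -1, 0], [0, 2, 0, -1, -1], [0, 0, 2, 0, -1], [-1, -1, 0, 2, 0], [0, -1, -2, 0, 2]].
The roots have two lengths (squared-length ratio 2:1); the short ones are alpha_{3}. The associated Dynkin diagram is a chain of 5 nodes with a double edge at one end; the terminal node there is the unique short simple root (B_5), so the type is B_5 (the algebra so(11)).

B_5 (so(11))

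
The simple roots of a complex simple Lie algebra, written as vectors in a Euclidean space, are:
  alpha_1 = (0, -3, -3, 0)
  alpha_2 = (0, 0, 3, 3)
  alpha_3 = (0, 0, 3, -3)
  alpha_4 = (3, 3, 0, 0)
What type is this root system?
D4

Compute the Cartan integers a_ij = 2(alpha_i, alpha_j)/(alpha_j, alpha_j); the resulting 4x4 Cartan matrix is
[[2, -1, -1, -1], [-1, 2, 0, 0], [-1, 0, 2, 0], [-1, 0, 0, 2]].
All simple roots have the same length, so the diagram is simply laced. The associated Dynkin diagram is a chain of 2 nodes with a fork of two nodes at one end (D_4), so the type is D_4 (the algebra so(8)).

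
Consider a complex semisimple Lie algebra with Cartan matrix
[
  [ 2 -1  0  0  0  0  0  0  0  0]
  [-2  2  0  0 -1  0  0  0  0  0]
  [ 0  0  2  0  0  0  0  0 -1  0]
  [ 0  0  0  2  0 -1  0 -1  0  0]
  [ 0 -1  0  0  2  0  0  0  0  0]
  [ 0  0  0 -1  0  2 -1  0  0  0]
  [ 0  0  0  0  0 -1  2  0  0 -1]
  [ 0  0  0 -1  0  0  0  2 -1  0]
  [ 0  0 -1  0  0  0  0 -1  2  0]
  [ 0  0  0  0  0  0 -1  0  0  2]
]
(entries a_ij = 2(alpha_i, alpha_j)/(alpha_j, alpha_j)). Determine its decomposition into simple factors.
A_7 + B_3

The diagram associated to this matrix has two connected components: the simple roots {alpha_3, alpha_4, alpha_6, alpha_7, alpha_8, alpha_9, alpha_10} form a chain of 7 nodes with single edges (A_7), and {alpha_1, alpha_2, alpha_5} form a chain of 3 nodes with a double edge at one end; the terminal node there is the unique short simple root (B_3). A semisimple Lie algebra decomposes uniquely as the direct sum of simple ideals, one per connected component of its Dynkin diagram, so g ≅ A_7 ⊕ B_3 (dimension 63 + 21 = 84).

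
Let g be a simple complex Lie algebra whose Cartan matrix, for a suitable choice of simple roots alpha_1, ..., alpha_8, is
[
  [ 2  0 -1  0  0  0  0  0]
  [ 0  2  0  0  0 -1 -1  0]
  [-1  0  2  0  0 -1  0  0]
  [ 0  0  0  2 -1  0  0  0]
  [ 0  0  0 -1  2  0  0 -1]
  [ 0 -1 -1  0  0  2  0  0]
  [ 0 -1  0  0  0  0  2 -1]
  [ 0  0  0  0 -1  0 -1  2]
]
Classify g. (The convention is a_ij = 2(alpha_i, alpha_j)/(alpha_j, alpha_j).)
The matrix has rank 8 with 2's on the diagonal. Reading the off-diagonal entries as Dynkin edges (a single edge where a_ij = a_ji = -1; a double or triple edge where a_ij * a_ji = 2 or 3), the diagram is a chain of 8 nodes with single edges (A_8). One simple-root ordering that puts it in standard form is (alpha_1, alpha_3, alpha_6, alpha_2, alpha_7, alpha_8, alpha_5, alpha_4). So the algebra is type A_8, i.e. sl(9).

A_8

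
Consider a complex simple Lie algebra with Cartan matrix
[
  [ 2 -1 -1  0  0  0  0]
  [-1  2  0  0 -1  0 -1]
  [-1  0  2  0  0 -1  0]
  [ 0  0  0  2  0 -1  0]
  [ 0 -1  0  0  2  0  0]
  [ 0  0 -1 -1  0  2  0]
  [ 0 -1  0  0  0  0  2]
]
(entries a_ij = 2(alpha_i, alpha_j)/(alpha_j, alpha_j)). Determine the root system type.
The matrix has rank 7 with 2's on the diagonal. Reading the off-diagonal entries as Dynkin edges (a single edge where a_ij = a_ji = -1; a double or triple edge where a_ij * a_ji = 2 or 3), the diagram is a chain of 5 nodes with a fork of two nodes at one end (D_7). One simple-root ordering that puts it in standard form is (alpha_4, alpha_6, alpha_3, alpha_1, alpha_2, alpha_5, alpha_7). So the algebra is type D_7, i.e. so(14).

D_7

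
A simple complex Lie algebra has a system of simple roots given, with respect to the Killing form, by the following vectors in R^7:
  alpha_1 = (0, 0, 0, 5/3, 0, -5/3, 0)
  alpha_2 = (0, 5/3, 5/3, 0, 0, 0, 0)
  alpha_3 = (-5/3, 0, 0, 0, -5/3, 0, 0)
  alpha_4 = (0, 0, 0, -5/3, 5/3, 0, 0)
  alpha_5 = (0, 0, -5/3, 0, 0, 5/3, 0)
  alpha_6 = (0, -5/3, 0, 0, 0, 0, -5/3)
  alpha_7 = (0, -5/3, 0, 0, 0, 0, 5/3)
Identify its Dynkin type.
D_7 (so(14))

Compute the Cartan integers a_ij = 2(alpha_i, alpha_j)/(alpha_j, alpha_j); the resulting 7x7 Cartan matrix is
[[2, 0, 0, -1, -1, 0, 0], [0, 2, 0, 0, -1, -1, -1], [0, 0, 2, -1, 0, 0, 0], [-1, 0, -1, 2, 0, 0, 0], [-1, -1, 0, 0, 2, 0, 0], [0, -1, 0, 0, 0, 2, 0], [0, -1, 0, 0, 0, 0, 2]].
All simple roots have the same length, so the diagram is simply laced. The associated Dynkin diagram is a chain of 5 nodes with a fork of two nodes at one end (D_7), so the type is D_7 (the algebra so(14)).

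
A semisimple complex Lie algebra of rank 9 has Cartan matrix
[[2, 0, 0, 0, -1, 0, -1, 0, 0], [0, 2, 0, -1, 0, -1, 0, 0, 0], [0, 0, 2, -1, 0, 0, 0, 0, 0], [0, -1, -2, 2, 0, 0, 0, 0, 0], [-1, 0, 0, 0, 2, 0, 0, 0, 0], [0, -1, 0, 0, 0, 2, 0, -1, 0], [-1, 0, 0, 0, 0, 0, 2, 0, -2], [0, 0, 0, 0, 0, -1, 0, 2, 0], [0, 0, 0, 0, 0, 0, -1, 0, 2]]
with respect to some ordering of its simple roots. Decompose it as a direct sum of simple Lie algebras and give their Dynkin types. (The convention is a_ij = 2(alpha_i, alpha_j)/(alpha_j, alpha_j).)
The diagram associated to this matrix has two connected components: the simple roots {alpha_1, alpha_5, alpha_7, alpha_9} form a chain of 4 nodes with a double edge at one end; the terminal node there is the unique short simple root (B_4), and {alpha_2, alpha_3, alpha_4, alpha_6, alpha_8} form a chain of 5 nodes with a double edge at one end; the terminal node there is the unique short simple root (B_5). A semisimple Lie algebra decomposes uniquely as the direct sum of simple ideals, one per connected component of its Dynkin diagram, so g ≅ B_4 ⊕ B_5 (dimension 36 + 55 = 91).

B4 ⊕ B5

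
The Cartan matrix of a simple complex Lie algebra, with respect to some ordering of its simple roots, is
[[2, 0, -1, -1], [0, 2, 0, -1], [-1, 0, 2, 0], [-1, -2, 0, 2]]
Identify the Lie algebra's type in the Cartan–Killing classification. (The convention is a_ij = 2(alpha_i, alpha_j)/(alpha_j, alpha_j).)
B_4 (so(9))

The matrix has rank 4 with 2's on the diagonal. Reading the off-diagonal entries as Dynkin edges (a single edge where a_ij = a_ji = -1; a double or triple edge where a_ij * a_ji = 2 or 3), the diagram is a chain of 4 nodes with a double edge at one end; the terminal node there is the unique short simple root (B_4). One simple-root ordering that puts it in standard form is (alpha_3, alpha_1, alpha_4, alpha_2). So the algebra is type B_4, i.e. so(9).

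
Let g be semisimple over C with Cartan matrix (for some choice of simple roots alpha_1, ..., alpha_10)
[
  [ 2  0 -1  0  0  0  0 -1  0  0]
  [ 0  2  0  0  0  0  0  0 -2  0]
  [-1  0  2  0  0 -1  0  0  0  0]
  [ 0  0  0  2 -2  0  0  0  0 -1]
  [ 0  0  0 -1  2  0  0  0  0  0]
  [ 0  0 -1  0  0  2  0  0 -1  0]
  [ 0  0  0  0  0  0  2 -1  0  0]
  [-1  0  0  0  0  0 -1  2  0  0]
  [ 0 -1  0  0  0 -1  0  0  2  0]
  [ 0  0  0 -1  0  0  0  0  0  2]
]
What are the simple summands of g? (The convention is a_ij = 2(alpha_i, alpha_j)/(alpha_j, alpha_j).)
B_3 (so(7)) ⊕ C_7 (sp(14))

The diagram associated to this matrix has two connected components: the simple roots {alpha_4, alpha_5, alpha_10} form a chain of 3 nodes with a double edge at one end; the terminal node there is the unique short simple root (B_3), and {alpha_1, alpha_2, alpha_3, alpha_6, alpha_7, alpha_8, alpha_9} form a chain of 7 nodes with a double edge at one end; the terminal node there is the unique long simple root (C_7). A semisimple Lie algebra decomposes uniquely as the direct sum of simple ideals, one per connected component of its Dynkin diagram, so g ≅ B_3 ⊕ C_7 (dimension 21 + 105 = 126).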